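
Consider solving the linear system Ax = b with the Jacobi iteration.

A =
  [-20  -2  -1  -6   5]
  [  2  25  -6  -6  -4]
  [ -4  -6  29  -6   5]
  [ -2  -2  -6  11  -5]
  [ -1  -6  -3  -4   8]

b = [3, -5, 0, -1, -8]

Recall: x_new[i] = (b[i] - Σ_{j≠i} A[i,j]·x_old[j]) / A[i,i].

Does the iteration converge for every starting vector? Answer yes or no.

Split A = D + L + U, D = diag(-20, 25, 29, 11, 8).
Jacobi T = -D⁻¹(L+U): T[0,1] = -(-2)/(-20) = -0.1000; T[0,0] = 0.
  T[0,:] = [+0.0000  -0.1000  -0.0500  -0.3000  +0.2500]
  T[1,:] = [-0.0800  +0.0000  +0.2400  +0.2400  +0.1600]
  T[2,:] = [+0.1379  +0.2069  +0.0000  +0.2069  -0.1724]
  T[3,:] = [+0.1818  +0.1818  +0.5455  +0.0000  +0.4545]
  T[4,:] = [+0.1250  +0.7500  +0.3750  +0.5000  +0.0000]
|roots of det(T-λI)|: 0.7736, 0.6078, 0.1774, 0.1774, 0.1678.
spectral radius ρ = 0.7736; 0.7736 < 1 ⇒ converges.

yes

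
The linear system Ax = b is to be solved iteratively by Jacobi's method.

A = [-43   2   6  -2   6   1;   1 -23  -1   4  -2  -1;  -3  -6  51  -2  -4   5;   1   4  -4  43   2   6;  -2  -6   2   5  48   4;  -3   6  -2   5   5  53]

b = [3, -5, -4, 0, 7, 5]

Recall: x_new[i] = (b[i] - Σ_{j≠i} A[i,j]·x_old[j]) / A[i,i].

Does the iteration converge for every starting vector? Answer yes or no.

Split A = D + L + U, D = diag(-43, -23, 51, 43, 48, 53).
Jacobi T = -D⁻¹(L+U): T[5,2] = -(-2)/(53) = +0.0377; T[5,5] = 0.
  T[0,:] = [+0.0000, +0.0465, +0.1395, -0.0465, +0.1395, +0.0233]
  T[1,:] = [+0.0435, +0.0000, -0.0435, +0.1739, -0.0870, -0.0435]
  T[2,:] = [+0.0588, +0.1176, +0.0000, +0.0392, +0.0784, -0.0980]
  T[3,:] = [-0.0233, -0.0930, +0.0930, +0.0000, -0.0465, -0.1395]
  T[4,:] = [+0.0417, +0.1250, -0.0417, -0.1042, +0.0000, -0.0833]
  T[5,:] = [+0.0566, -0.1132, +0.0377, -0.0943, -0.0943, +0.0000]
eigenvalue magnitudes: 0.2048, 0.1681, 0.1681, 0.1513, 0.1513, 0.0586.
ρ(T) = max|λ| = 0.2048; 0.2048 < 1 ⇒ converges.

yes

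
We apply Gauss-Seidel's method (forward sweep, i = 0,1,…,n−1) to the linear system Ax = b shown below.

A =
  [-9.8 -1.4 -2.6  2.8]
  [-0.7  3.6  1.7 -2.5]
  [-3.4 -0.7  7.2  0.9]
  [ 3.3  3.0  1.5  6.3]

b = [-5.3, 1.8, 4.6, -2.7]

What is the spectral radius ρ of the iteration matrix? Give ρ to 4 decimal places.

0.7731

Diagonal D = diag(-9.8, 3.6, 7.2, 6.3); L, U strict lower/upper.
Gauss-Seidel: T = -(D+L)⁻¹U, row 0 first, T[0,2] = -(-2.6)/(-9.8) = -0.2653; later rows by forward substitution.
  T[0,:] = [+0.0000, -0.1429, -0.2653, +0.2857]
  T[1,:] = [+0.0000, -0.0278, -0.5238, +0.7500]
  T[2,:] = [+0.0000, -0.0702, -0.1762, +0.0828]
  T[3,:] = [+0.0000, +0.1048, +0.4304, -0.5265]
|roots of det(T-λI)|: 0.7731, 0.0998, 0.0572, 0.0000.
ρ(T) = max|λ| = 0.7731; 0.7731 < 1, so it converges for any x₀.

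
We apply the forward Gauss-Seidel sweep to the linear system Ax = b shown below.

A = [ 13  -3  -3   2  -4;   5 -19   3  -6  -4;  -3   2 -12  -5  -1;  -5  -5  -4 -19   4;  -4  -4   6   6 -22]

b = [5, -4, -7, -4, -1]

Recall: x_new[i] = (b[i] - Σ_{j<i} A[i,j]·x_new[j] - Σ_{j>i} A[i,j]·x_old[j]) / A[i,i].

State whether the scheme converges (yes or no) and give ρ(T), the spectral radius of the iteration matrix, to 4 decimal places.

yes, ρ = 0.5094

Write A = D+L+U with D = diag(13, -19, -12, -19, -22).
Gauss-Seidel: T = -(D+L)⁻¹U, row 0 first, T[0,3] = -(2)/(13) = -0.1538; later rows by forward substitution.
  T[0,:] = [+0.0000 +0.2308 +0.2308 -0.1538 +0.3077]
  T[1,:] = [+0.0000 +0.0607 +0.2186 -0.3563 -0.1296]
  T[2,:] = [+0.0000 -0.0476 -0.0213 -0.4376 -0.1818]
  T[3,:] = [+0.0000 -0.0667 -0.1138 +0.2264 +0.2019]
  T[4,:] = [+0.0000 -0.0842 -0.1185 +0.0351 -0.0269]
|roots of det(T-λI)|: 0.5094, 0.1594, 0.1594, 0.0449, 0.0000.
ρ = 0.5094; 0.5094 < 1, so it converges for any x₀.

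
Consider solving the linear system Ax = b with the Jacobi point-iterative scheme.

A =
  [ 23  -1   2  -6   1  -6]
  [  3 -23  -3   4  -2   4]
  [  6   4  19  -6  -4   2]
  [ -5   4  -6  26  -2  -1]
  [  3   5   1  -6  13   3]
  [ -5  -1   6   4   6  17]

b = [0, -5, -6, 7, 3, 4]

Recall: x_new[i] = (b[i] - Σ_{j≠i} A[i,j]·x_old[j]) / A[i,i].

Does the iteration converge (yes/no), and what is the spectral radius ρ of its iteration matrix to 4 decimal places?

yes, ρ = 0.7485

Diagonal D = diag(23, -23, 19, 26, 13, 17); L, U strict lower/upper.
Jacobi: T = -D⁻¹(L+U), T[1,0] = -(3)/(-23) = +0.1304; T[1,1] = 0.
  T[0,:] = [+0.0000  +0.0435  -0.0870  +0.2609  -0.0435  +0.2609]
  T[1,:] = [+0.1304  +0.0000  -0.1304  +0.1739  -0.0870  +0.1739]
  T[2,:] = [-0.3158  -0.2105  +0.0000  +0.3158  +0.2105  -0.1053]
  T[3,:] = [+0.1923  -0.1538  +0.2308  +0.0000  +0.0769  +0.0385]
  T[4,:] = [-0.2308  -0.3846  -0.0769  +0.4615  +0.0000  -0.2308]
  T[5,:] = [+0.2941  +0.0588  -0.3529  -0.2353  -0.3529  +0.0000]
|λ(T)| sorted: 0.7485, 0.4201, 0.4201, 0.1244, 0.1244, 0.0981.
spectral radius ρ = 0.7485; 0.7485 < 1: convergent.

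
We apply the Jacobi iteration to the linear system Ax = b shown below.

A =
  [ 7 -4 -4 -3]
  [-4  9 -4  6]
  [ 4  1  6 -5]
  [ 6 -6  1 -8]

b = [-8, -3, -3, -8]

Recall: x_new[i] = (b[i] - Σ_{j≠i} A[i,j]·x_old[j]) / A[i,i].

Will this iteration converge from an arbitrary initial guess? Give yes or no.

Let D = diag(7, 9, 6, -8); L, U the strict triangles.
Jacobi: T = -D⁻¹(L+U), T[0,2] = -(-4)/(7) = +0.5714; T[0,0] = 0.
  T[0,:] = [+0.0000, +0.5714, +0.5714, +0.4286]
  T[1,:] = [+0.4444, +0.0000, +0.4444, -0.6667]
  T[2,:] = [-0.6667, -0.1667, +0.0000, +0.8333]
  T[3,:] = [+0.7500, -0.7500, +0.1250, +0.0000]
|eigenvalues of T|: 1.2059, 0.7604, 0.6252, 0.6252.
ρ = 1.2059; 1.2059 > 1: divergent.

no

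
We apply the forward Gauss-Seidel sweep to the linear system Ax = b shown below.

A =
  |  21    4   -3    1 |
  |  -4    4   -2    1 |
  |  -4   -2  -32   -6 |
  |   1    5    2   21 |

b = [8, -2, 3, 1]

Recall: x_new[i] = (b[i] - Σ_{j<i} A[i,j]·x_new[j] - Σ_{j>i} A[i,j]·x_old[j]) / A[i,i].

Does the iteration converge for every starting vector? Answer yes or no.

yes

A = D + L + U where D = diag(21, 4, -32, 21).
T_GS = -(D+L)⁻¹U: row 0 first, T[0,1] = -(4)/(21) = -0.1905; later rows by forward substitution.
  T[0,:] = [+0.0000 -0.1905 +0.1429 -0.0476]
  T[1,:] = [+0.0000 -0.1905 +0.6429 -0.2976]
  T[2,:] = [+0.0000 +0.0357 -0.0580 -0.1629]
  T[3,:] = [+0.0000 +0.0510 -0.1543 +0.0886]
|λ(T)| sorted: 0.3102, 0.1291, 0.0212, 0.0000.
ρ = 0.3102; 0.3102 < 1 ⇒ converges.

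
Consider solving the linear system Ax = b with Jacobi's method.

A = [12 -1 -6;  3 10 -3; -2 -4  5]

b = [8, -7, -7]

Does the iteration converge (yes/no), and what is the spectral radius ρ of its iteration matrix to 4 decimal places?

Split A = D + L + U, D = diag(12, 10, 5).
Jacobi T = -D⁻¹(L+U): T[0,2] = -(-6)/(12) = +0.5000; T[0,0] = 0.
  T[0,:] = [+0.0000, +0.0833, +0.5000]
  T[1,:] = [-0.3000, +0.0000, +0.3000]
  T[2,:] = [+0.4000, +0.8000, +0.0000]
moduli |λ_i(T)| = 0.7495, 0.3831, 0.3831.
ρ(T) = max|λ| = 0.7495; 0.7495 < 1 ⇒ converges.

yes, ρ = 0.7495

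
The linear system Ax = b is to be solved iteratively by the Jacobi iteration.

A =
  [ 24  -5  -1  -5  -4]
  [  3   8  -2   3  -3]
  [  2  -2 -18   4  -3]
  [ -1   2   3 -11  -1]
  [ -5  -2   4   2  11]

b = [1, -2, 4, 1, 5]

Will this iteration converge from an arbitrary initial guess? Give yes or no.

yes

A = D + L + U where D = diag(24, 8, -18, -11, 11).
Jacobi: T = -D⁻¹(L+U), T[4,3] = -(2)/(11) = -0.1818; T[4,4] = 0.
  T[0,:] = [+0.0000  +0.2083  +0.0417  +0.2083  +0.1667]
  T[1,:] = [-0.3750  +0.0000  +0.2500  -0.3750  +0.3750]
  T[2,:] = [+0.1111  -0.1111  +0.0000  +0.2222  -0.1667]
  T[3,:] = [-0.0909  +0.1818  +0.2727  +0.0000  -0.0909]
  T[4,:] = [+0.4545  +0.1818  -0.3636  -0.1818  +0.0000]
moduli |λ_i(T)| = 0.5004, 0.3777, 0.3718, 0.3718, 0.1154.
spectral radius ρ = 0.5004; 0.5004 < 1, so it converges for any x₀.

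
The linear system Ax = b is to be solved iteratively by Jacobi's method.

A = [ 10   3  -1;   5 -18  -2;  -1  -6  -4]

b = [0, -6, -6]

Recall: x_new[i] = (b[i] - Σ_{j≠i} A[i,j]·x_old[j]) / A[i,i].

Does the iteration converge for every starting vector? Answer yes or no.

yes

Diagonal D = diag(10, -18, -4); L, U strict lower/upper.
Jacobi: T = -D⁻¹(L+U), T[0,2] = -(-1)/(10) = +0.1000; T[0,0] = 0.
  T[0,:] = [+0.0000  -0.3000  +0.1000]
  T[1,:] = [+0.2778  +0.0000  -0.1111]
  T[2,:] = [-0.2500  -1.5000  +0.0000]
eigenvalue magnitudes: 0.4209, 0.3447, 0.3447.
ρ = 0.4209; 0.4209 < 1, so it converges for any x₀.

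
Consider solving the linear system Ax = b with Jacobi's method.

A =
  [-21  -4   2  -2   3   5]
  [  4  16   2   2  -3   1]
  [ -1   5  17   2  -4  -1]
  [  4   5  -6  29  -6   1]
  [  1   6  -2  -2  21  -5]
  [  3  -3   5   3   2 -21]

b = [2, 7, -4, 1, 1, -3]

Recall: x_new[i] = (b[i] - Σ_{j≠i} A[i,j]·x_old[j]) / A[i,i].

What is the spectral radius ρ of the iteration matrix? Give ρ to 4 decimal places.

0.5392

Let D = diag(-21, 16, 17, 29, 21, -21); L, U the strict triangles.
Jacobi T = -D⁻¹(L+U): T[1,5] = -(1)/(16) = -0.0625; T[1,1] = 0.
  T[0,:] = [+0.0000, -0.1905, +0.0952, -0.0952, +0.1429, +0.2381]
  T[1,:] = [-0.2500, +0.0000, -0.1250, -0.1250, +0.1875, -0.0625]
  T[2,:] = [+0.0588, -0.2941, +0.0000, -0.1176, +0.2353, +0.0588]
  T[3,:] = [-0.1379, -0.1724, +0.2069, +0.0000, +0.2069, -0.0345]
  T[4,:] = [-0.0476, -0.2857, +0.0952, +0.0952, +0.0000, +0.2381]
  T[5,:] = [+0.1429, -0.1429, +0.2381, +0.1429, +0.0952, +0.0000]
moduli |λ_i(T)| = 0.5392, 0.3386, 0.3386, 0.1605, 0.1275, 0.1275.
spectral radius ρ = 0.5392; 0.5392 < 1 ⇒ converges.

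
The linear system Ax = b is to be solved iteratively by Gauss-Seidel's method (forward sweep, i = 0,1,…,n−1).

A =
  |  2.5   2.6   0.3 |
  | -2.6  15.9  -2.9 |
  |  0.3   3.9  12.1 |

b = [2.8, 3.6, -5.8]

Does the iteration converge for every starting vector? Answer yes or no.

yes

Diagonal D = diag(2.5, 15.9, 12.1); L, U strict lower/upper.
Gauss-Seidel: T = -(D+L)⁻¹U, row 0 first, T[0,2] = -(0.3)/(2.5) = -0.1200; later rows by forward substitution.
  T[0,:] = [+0.0000, -1.0400, -0.1200]
  T[1,:] = [+0.0000, -0.1701, +0.1628]
  T[2,:] = [+0.0000, +0.0806, -0.0495]
|λ(T)| sorted: 0.2392, 0.0197, 0.0000.
ρ = 0.2392; 0.2392 < 1 ⇒ converges.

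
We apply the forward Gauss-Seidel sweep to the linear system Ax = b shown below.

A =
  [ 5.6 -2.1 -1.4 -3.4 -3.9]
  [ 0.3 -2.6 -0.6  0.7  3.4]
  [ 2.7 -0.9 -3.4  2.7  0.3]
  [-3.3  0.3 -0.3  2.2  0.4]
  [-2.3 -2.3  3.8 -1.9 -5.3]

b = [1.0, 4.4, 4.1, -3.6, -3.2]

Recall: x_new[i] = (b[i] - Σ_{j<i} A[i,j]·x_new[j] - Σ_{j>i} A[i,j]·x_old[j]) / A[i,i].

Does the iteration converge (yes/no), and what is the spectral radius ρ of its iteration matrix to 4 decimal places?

no, ρ = 1.5304

A = D + L + U where D = diag(5.6, -2.6, -3.4, 2.2, -5.3).
GS T = -(D+L)⁻¹U: row 0 first, T[0,2] = -(-1.4)/(5.6) = +0.2500; later rows by forward substitution.
  T[0,:] = [+0.0000 +0.3750 +0.2500 +0.6071 +0.6964]
  T[1,:] = [+0.0000 +0.0433 -0.2019 +0.3393 +1.3880]
  T[2,:] = [+0.0000 +0.2863 +0.2520 +1.1864 +0.2739]
  T[3,:] = [+0.0000 +0.5956 +0.4369 +1.0262 +0.7109]
  T[4,:] = [+0.0000 -0.1897 +0.0032 +0.0721 -0.9631]
|roots of det(T-λI)|: 1.5304, 0.6277, 0.6277, 0.0090, 0.0000.
spectral radius ρ = 1.5304; 1.5304 > 1, so it fails to converge.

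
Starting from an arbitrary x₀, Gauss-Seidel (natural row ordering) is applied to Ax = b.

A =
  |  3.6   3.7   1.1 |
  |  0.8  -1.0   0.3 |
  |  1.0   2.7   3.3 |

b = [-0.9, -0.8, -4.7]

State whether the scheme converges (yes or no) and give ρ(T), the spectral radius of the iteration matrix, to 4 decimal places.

yes, ρ = 0.8811

Diagonal D = diag(3.6, -1, 3.3); L, U strict lower/upper.
T_GS = -(D+L)⁻¹U: row 0 first, T[0,1] = -(3.7)/(3.6) = -1.0278; later rows by forward substitution.
  T[0,:] = [+0.0000, -1.0278, -0.3056]
  T[1,:] = [+0.0000, -0.8222, +0.0556]
  T[2,:] = [+0.0000, +0.9842, +0.0471]
|eigenvalues of T|: 0.8811, 0.1060, 0.0000.
ρ(T) = max|λ| = 0.8811; 0.8811 < 1: convergent.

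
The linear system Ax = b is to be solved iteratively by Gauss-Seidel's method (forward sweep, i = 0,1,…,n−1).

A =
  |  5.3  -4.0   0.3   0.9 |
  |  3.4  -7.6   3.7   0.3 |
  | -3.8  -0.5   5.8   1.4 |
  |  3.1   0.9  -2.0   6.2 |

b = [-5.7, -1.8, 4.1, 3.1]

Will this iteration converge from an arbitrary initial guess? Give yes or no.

Split A = D + L + U, D = diag(5.3, -7.6, 5.8, 6.2).
Gauss-Seidel: T = -(D+L)⁻¹U, row 0 first, T[0,1] = -(-4)/(5.3) = +0.7547; later rows by forward substitution.
  T[0,:] = [+0.0000 +0.7547 -0.0566 -0.1698]
  T[1,:] = [+0.0000 +0.3376 +0.4615 -0.0365]
  T[2,:] = [+0.0000 +0.5236 +0.0027 -0.3558]
  T[3,:] = [+0.0000 -0.2575 -0.0378 -0.0246]
|roots of det(T-λI)|: 0.7543, 0.2425, 0.2425, 0.0000.
spectral radius ρ = 0.7543; 0.7543 < 1 ⇒ converges.

yes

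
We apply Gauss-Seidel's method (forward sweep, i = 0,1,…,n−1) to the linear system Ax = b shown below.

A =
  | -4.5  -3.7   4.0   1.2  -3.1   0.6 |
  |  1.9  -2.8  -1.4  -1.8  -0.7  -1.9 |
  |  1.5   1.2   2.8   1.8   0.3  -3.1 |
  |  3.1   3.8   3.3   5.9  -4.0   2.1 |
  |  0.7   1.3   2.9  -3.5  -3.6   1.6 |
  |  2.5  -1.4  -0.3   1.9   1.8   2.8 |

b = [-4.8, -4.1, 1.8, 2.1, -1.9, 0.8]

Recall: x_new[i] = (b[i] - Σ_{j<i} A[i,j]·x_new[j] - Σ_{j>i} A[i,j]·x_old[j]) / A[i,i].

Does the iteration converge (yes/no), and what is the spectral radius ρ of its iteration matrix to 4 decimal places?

A = D + L + U where D = diag(-4.5, -2.8, 2.8, 5.9, -3.6, 2.8).
T_GS = -(D+L)⁻¹U: row 0 first, T[0,5] = -(0.6)/(-4.5) = +0.1333; later rows by forward substitution.
  T[0,:] = [+0.0000 -0.8222 +0.8889 +0.2667 -0.6889 +0.1333]
  T[1,:] = [+0.0000 -0.5579 +0.1032 -0.4619 -0.7175 -0.5881]
  T[2,:] = [+0.0000 +0.6796 -0.5204 -0.5878 +0.5694 +1.2878]
  T[3,:] = [+0.0000 +0.4113 -0.2424 +0.4861 +1.1835 -0.7675]
  T[4,:] = [+0.0000 -0.2137 +0.0266 -1.0610 -1.0850 +2.0415]
  T[5,:] = [+0.0000 +0.3863 -0.6504 -0.1798 +0.2118 -1.0667]
|roots of det(T-λI)|: 1.6426, 1.2966, 1.2966, 0.4987, 0.0516, 0.0000.
ρ = 1.6426; 1.6426 > 1, so it fails to converge.

no, ρ = 1.6426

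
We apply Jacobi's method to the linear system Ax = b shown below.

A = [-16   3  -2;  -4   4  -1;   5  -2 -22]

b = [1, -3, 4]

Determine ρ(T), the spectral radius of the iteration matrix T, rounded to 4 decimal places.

0.4327

Diagonal D = diag(-16, 4, -22); L, U strict lower/upper.
T_J = -D⁻¹(L+U): T[0,2] = -(-2)/(-16) = -0.1250; T[0,0] = 0.
  T[0,:] = [+0.0000 +0.1875 -0.1250]
  T[1,:] = [+1.0000 +0.0000 +0.2500]
  T[2,:] = [+0.2273 -0.0909 +0.0000]
|eigenvalues of T|: 0.4327, 0.2256, 0.2256.
ρ = 0.4327; 0.4327 < 1, so it converges for any x₀.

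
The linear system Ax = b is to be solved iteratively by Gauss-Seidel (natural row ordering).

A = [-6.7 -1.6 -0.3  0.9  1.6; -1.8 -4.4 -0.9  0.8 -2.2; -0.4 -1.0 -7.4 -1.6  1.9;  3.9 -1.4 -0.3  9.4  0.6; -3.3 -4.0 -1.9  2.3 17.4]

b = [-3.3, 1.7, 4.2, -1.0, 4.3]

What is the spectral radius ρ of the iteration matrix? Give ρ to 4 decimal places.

0.2416

Diagonal D = diag(-6.7, -4.4, -7.4, 9.4, 17.4); L, U strict lower/upper.
T_GS = -(D+L)⁻¹U: row 0 first, T[0,4] = -(1.6)/(-6.7) = +0.2388; later rows by forward substitution.
  T[0,:] = [+0.0000 -0.2388 -0.0448 +0.1343 +0.2388]
  T[1,:] = [+0.0000 +0.0977 -0.1862 +0.1269 -0.5977]
  T[2,:] = [+0.0000 -0.0003 +0.0276 -0.2406 +0.3246]
  T[3,:] = [+0.0000 +0.1136 -0.0083 -0.0445 -0.2416]
  T[4,:] = [+0.0000 -0.0379 -0.0472 +0.0343 -0.0247]
|eigenvalues of T|: 0.2416, 0.1424, 0.1424, 0.0261, 0.0000.
ρ = 0.2416; 0.2416 < 1 ⇒ converges.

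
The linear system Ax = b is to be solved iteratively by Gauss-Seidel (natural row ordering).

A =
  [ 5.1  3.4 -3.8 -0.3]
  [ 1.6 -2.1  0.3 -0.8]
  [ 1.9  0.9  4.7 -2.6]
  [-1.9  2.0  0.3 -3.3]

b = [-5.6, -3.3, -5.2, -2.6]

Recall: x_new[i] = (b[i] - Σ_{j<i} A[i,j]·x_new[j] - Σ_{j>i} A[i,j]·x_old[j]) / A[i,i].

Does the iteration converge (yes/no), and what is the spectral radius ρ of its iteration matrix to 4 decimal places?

A = D + L + U where D = diag(5.1, -2.1, 4.7, -3.3).
GS T = -(D+L)⁻¹U: row 0 first, T[0,1] = -(3.4)/(5.1) = -0.6667; later rows by forward substitution.
  T[0,:] = [+0.0000, -0.6667, +0.7451, +0.0588]
  T[1,:] = [+0.0000, -0.5079, +0.7106, -0.3361]
  T[2,:] = [+0.0000, +0.3668, -0.4373, +0.5938]
  T[3,:] = [+0.0000, +0.1093, -0.0381, -0.1836]
|roots of det(T-λI)|: 0.8627, 0.3630, 0.0969, 0.0000.
ρ = 0.8627; 0.8627 < 1, so it converges for any x₀.

yes, ρ = 0.8627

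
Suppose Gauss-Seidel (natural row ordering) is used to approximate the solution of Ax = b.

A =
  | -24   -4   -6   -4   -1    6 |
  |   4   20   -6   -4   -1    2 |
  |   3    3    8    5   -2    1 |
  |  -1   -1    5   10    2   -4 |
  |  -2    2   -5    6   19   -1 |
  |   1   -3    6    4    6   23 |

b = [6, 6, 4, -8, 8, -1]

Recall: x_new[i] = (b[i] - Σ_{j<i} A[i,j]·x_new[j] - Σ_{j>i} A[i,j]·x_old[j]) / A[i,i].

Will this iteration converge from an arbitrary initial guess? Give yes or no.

Diagonal D = diag(-24, 20, 8, 10, 19, 23); L, U strict lower/upper.
GS T = -(D+L)⁻¹U: row 0 first, T[0,4] = -(-1)/(-24) = -0.0417; later rows by forward substitution.
  T[0,:] = [+0.0000  -0.1667  -0.2500  -0.1667  -0.0417  +0.2500]
  T[1,:] = [+0.0000  +0.0333  +0.3500  +0.2333  +0.0583  -0.1500]
  T[2,:] = [+0.0000  +0.0500  -0.0375  -0.6500  +0.2437  -0.1625]
  T[3,:] = [+0.0000  -0.0383  +0.0288  +0.3317  -0.3202  +0.4913]
  T[4,:] = [+0.0000  +0.0042  -0.0821  -0.3179  +0.1547  -0.1032]
  T[5,:] = [+0.0000  +0.0041  +0.0827  +0.2325  -0.0388  -0.0466]
|roots of det(T-λI)|: 0.5922, 0.3190, 0.1915, 0.0391, 0.0101, 0.0000.
ρ = 0.5922; 0.5922 < 1 ⇒ converges.

yes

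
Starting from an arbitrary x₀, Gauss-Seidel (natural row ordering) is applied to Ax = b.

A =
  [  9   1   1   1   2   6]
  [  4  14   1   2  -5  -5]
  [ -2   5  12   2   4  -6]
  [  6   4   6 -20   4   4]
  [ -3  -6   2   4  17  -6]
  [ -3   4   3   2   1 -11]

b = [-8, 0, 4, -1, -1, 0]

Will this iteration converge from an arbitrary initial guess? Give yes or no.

Let D = diag(9, 14, 12, -20, 17, -11); L, U the strict triangles.
Gauss-Seidel: T = -(D+L)⁻¹U, row 0 first, T[0,5] = -(6)/(9) = -0.6667; later rows by forward substitution.
  T[0,:] = [+0.0000, -0.1111, -0.1111, -0.1111, -0.2222, -0.6667]
  T[1,:] = [+0.0000, +0.0317, -0.0397, -0.1111, +0.4206, +0.5476]
  T[2,:] = [+0.0000, -0.0317, -0.0020, -0.1389, -0.5456, +0.1607]
  T[3,:] = [+0.0000, -0.0365, -0.0419, -0.0972, +0.0538, +0.1577]
  T[4,:] = [+0.0000, +0.0039, -0.0235, -0.0196, +0.1608, +0.3725]
  T[5,:] = [+0.0000, +0.0269, +0.0056, -0.0674, +0.0891, +0.4873]
moduli |λ_i(T)| = 0.5917, 0.1532, 0.1483, 0.0467, 0.0405, 0.0000.
ρ(T) = max|λ| = 0.5917; 0.5917 < 1, so it converges for any x₀.

yes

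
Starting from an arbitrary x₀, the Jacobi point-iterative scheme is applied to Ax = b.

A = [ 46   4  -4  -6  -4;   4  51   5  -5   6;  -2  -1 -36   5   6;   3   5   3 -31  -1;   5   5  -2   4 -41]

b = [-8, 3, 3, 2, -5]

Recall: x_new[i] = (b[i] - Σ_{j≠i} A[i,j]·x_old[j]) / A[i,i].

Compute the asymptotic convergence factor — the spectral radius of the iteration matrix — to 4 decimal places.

0.2600

A = D + L + U where D = diag(46, 51, -36, -31, -41).
T_J = -D⁻¹(L+U): T[2,0] = -(-2)/(-36) = -0.0556; T[2,2] = 0.
  T[0,:] = [+0.0000  -0.0870  +0.0870  +0.1304  +0.0870]
  T[1,:] = [-0.0784  +0.0000  -0.0980  +0.0980  -0.1176]
  T[2,:] = [-0.0556  -0.0278  +0.0000  +0.1389  +0.1667]
  T[3,:] = [+0.0968  +0.1613  +0.0968  +0.0000  -0.0323]
  T[4,:] = [+0.1220  +0.1220  -0.0488  +0.0976  +0.0000]
moduli |λ_i(T)| = 0.2600, 0.1623, 0.1623, 0.1383, 0.1383.
ρ(T) = max|λ| = 0.2600; 0.2600 < 1, so it converges for any x₀.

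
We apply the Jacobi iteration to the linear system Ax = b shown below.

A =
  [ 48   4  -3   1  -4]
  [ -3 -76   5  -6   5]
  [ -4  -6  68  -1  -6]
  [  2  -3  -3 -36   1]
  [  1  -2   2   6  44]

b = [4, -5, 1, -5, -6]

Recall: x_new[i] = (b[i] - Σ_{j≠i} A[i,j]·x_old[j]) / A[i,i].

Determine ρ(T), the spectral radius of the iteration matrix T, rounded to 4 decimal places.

A = D + L + U where D = diag(48, -76, 68, -36, 44).
T_J = -D⁻¹(L+U): T[2,4] = -(-6)/(68) = +0.0882; T[2,2] = 0.
  T[0,:] = [+0.0000  -0.0833  +0.0625  -0.0208  +0.0833]
  T[1,:] = [-0.0395  +0.0000  +0.0658  -0.0789  +0.0658]
  T[2,:] = [+0.0588  +0.0882  +0.0000  +0.0147  +0.0882]
  T[3,:] = [+0.0556  -0.0833  -0.0833  +0.0000  +0.0278]
  T[4,:] = [-0.0227  +0.0455  -0.0455  -0.1364  +0.0000]
eigenvalue magnitudes: 0.1586, 0.1304, 0.1084, 0.1084, 0.0130.
ρ(T) = max|λ| = 0.1586; 0.1586 < 1 ⇒ converges.

0.1586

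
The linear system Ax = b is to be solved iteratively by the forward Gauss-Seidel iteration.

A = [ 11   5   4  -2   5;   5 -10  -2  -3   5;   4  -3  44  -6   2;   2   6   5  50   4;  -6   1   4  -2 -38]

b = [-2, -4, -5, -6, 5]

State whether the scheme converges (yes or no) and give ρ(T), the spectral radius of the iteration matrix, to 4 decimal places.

yes, ρ = 0.2414

A = D + L + U where D = diag(11, -10, 44, 50, -38).
GS T = -(D+L)⁻¹U: row 0 first, T[0,2] = -(4)/(11) = -0.3636; later rows by forward substitution.
  T[0,:] = [+0.0000, -0.4545, -0.3636, +0.1818, -0.4545]
  T[1,:] = [+0.0000, -0.2273, -0.3818, -0.2091, +0.2727]
  T[2,:] = [+0.0000, +0.0258, +0.0070, +0.1056, +0.0145]
  T[3,:] = [+0.0000, +0.0429, +0.0597, +0.0073, -0.0960]
  T[4,:] = [+0.0000, +0.0663, +0.0450, -0.0235, +0.0855]
|eigenvalues of T|: 0.2414, 0.1557, 0.0645, 0.0645, 0.0000.
ρ(T) = max|λ| = 0.2414; 0.2414 < 1: convergent.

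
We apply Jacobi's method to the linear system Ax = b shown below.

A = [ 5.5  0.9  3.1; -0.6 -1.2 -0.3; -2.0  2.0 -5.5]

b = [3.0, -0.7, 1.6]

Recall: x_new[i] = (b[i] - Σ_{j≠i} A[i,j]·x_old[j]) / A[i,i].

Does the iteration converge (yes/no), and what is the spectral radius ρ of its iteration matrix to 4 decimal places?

yes, ρ = 0.5874

Split A = D + L + U, D = diag(5.5, -1.2, -5.5).
Jacobi T = -D⁻¹(L+U): T[2,0] = -(-2)/(-5.5) = -0.3636; T[2,2] = 0.
  T[0,:] = [+0.0000 -0.1636 -0.5636]
  T[1,:] = [-0.5000 +0.0000 -0.2500]
  T[2,:] = [-0.3636 +0.3636 +0.0000]
|eigenvalues of T|: 0.5874, 0.3862, 0.3862.
spectral radius ρ = 0.5874; 0.5874 < 1: convergent.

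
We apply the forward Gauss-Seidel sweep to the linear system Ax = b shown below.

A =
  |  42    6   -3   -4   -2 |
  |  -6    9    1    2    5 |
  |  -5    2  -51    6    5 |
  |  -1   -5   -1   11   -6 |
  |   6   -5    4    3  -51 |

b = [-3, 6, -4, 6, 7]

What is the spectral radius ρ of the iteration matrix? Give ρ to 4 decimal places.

Diagonal D = diag(42, 9, -51, 11, -51); L, U strict lower/upper.
GS T = -(D+L)⁻¹U: row 0 first, T[0,2] = -(-3)/(42) = +0.0714; later rows by forward substitution.
  T[0,:] = [+0.0000, -0.1429, +0.0714, +0.0952, +0.0476]
  T[1,:] = [+0.0000, -0.0952, -0.0635, -0.1587, -0.5238]
  T[2,:] = [+0.0000, +0.0103, -0.0095, +0.1021, +0.0728]
  T[3,:] = [+0.0000, -0.0553, -0.0232, -0.0542, +0.3183]
  T[4,:] = [+0.0000, -0.0099, +0.0125, +0.0316, +0.0814]
moduli |λ_i(T)| = 0.1887, 0.1452, 0.0661, 0.0661, 0.0000.
spectral radius ρ = 0.1887; 0.1887 < 1 ⇒ converges.

0.1887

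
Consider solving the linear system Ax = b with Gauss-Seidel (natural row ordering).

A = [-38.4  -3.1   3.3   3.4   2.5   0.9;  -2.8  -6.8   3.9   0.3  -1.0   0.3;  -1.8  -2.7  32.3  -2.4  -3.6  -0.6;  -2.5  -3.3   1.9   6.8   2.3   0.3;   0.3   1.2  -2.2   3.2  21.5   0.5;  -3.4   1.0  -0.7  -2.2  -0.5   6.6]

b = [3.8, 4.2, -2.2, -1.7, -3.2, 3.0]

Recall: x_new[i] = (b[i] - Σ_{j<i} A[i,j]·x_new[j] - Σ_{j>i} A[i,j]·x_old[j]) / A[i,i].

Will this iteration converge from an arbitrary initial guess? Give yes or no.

yes

Write A = D+L+U with D = diag(-38.4, -6.8, 32.3, 6.8, 21.5, 6.6).
T_GS = -(D+L)⁻¹U: row 0 first, T[0,4] = -(2.5)/(-38.4) = +0.0651; later rows by forward substitution.
  T[0,:] = [+0.0000 -0.0807 +0.0859 +0.0885 +0.0651 +0.0234]
  T[1,:] = [+0.0000 +0.0332 +0.5381 +0.0077 -0.1739 +0.0345]
  T[2,:] = [+0.0000 -0.0017 +0.0498 +0.0799 +0.1005 +0.0228]
  T[3,:] = [+0.0000 -0.0131 +0.2788 +0.0140 -0.4268 -0.0251]
  T[4,:] = [+0.0000 +0.0010 -0.0676 +0.0044 +0.0826 -0.0194]
  T[5,:] = [+0.0000 -0.0511 +0.0558 +0.0579 -0.0655 -0.0006]
moduli |λ_i(T)| = 0.1914, 0.0961, 0.0961, 0.0907, 0.0869, 0.0000.
ρ = 0.1914; 0.1914 < 1: convergent.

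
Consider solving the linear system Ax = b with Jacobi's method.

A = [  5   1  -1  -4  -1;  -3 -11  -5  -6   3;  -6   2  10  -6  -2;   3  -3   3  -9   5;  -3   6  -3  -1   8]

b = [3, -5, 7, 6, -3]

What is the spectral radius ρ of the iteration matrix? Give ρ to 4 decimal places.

Write A = D+L+U with D = diag(5, -11, 10, -9, 8).
T_J = -D⁻¹(L+U): T[1,2] = -(-5)/(-11) = -0.4545; T[1,1] = 0.
  T[0,:] = [+0.0000, -0.2000, +0.2000, +0.8000, +0.2000]
  T[1,:] = [-0.2727, +0.0000, -0.4545, -0.5455, +0.2727]
  T[2,:] = [+0.6000, -0.2000, +0.0000, +0.6000, +0.2000]
  T[3,:] = [+0.3333, -0.3333, +0.3333, +0.0000, +0.5556]
  T[4,:] = [+0.3750, -0.7500, +0.3750, +0.1250, +0.0000]
|roots of det(T-λI)|: 1.4349, 0.6495, 0.6495, 0.4492, 0.4492.
ρ = 1.4349; 1.4349 > 1 ⇒ diverges.

1.4349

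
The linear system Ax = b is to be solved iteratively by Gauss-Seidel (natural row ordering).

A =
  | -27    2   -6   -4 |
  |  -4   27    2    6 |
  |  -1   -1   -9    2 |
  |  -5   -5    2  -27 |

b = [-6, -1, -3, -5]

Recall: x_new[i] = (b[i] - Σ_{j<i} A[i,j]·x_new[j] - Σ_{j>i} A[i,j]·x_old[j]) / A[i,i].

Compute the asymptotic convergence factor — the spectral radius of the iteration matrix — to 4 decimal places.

0.2218

Diagonal D = diag(-27, 27, -9, -27); L, U strict lower/upper.
GS T = -(D+L)⁻¹U: row 0 first, T[0,3] = -(-4)/(-27) = -0.1481; later rows by forward substitution.
  T[0,:] = [+0.0000 +0.0741 -0.2222 -0.1481]
  T[1,:] = [+0.0000 +0.0110 -0.1070 -0.2442]
  T[2,:] = [+0.0000 -0.0094 +0.0366 +0.2658]
  T[3,:] = [+0.0000 -0.0164 +0.0637 +0.0923]
|roots of det(T-λI)|: 0.2218, 0.0667, 0.0153, 0.0000.
spectral radius ρ = 0.2218; 0.2218 < 1, so it converges for any x₀.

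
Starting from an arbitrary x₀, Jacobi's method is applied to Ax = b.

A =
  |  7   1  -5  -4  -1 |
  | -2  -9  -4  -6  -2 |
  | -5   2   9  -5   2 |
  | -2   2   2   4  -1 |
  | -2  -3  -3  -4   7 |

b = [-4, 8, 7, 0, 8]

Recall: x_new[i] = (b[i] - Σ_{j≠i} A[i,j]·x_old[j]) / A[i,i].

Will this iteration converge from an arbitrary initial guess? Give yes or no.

no

Diagonal D = diag(7, -9, 9, 4, 7); L, U strict lower/upper.
Jacobi T = -D⁻¹(L+U): T[1,2] = -(-4)/(-9) = -0.4444; T[1,1] = 0.
  T[0,:] = [+0.0000  -0.1429  +0.7143  +0.5714  +0.1429]
  T[1,:] = [-0.2222  +0.0000  -0.4444  -0.6667  -0.2222]
  T[2,:] = [+0.5556  -0.2222  +0.0000  +0.5556  -0.2222]
  T[3,:] = [+0.5000  -0.5000  -0.5000  +0.0000  +0.2500]
  T[4,:] = [+0.2857  +0.4286  +0.4286  +0.5714  +0.0000]
|roots of det(T-λI)|: 1.1531, 0.6969, 0.6969, 0.1990, 0.1990.
ρ(T) = max|λ| = 1.1531; 1.1531 > 1 ⇒ diverges.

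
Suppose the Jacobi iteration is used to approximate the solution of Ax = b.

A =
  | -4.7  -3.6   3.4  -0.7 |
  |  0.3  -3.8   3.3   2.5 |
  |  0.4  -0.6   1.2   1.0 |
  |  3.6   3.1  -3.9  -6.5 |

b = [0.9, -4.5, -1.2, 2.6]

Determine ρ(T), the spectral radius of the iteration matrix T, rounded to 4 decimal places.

Diagonal D = diag(-4.7, -3.8, 1.2, -6.5); L, U strict lower/upper.
T_J = -D⁻¹(L+U): T[1,0] = -(0.3)/(-3.8) = +0.0789; T[1,1] = 0.
  T[0,:] = [+0.0000  -0.7660  +0.7234  -0.1489]
  T[1,:] = [+0.0789  +0.0000  +0.8684  +0.6579]
  T[2,:] = [-0.3333  +0.5000  +0.0000  -0.8333]
  T[3,:] = [+0.5538  +0.4769  -0.6000  +0.0000]
|roots of det(T-λI)|: 1.3506, 0.7107, 0.7107, 0.7053.
ρ(T) = max|λ| = 1.3506; 1.3506 > 1 ⇒ diverges.

1.3506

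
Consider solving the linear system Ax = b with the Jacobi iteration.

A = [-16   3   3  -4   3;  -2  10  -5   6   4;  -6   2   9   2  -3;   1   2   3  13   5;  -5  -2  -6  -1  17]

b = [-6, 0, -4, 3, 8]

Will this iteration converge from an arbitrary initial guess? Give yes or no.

Write A = D+L+U with D = diag(-16, 10, 9, 13, 17).
Jacobi: T = -D⁻¹(L+U), T[1,0] = -(-2)/(10) = +0.2000; T[1,1] = 0.
  T[0,:] = [+0.0000  +0.1875  +0.1875  -0.2500  +0.1875]
  T[1,:] = [+0.2000  +0.0000  +0.5000  -0.6000  -0.4000]
  T[2,:] = [+0.6667  -0.2222  +0.0000  -0.2222  +0.3333]
  T[3,:] = [-0.0769  -0.1538  -0.2308  +0.0000  -0.3846]
  T[4,:] = [+0.2941  +0.1176  +0.3529  +0.0588  +0.0000]
|roots of det(T-λI)|: 0.8470, 0.5315, 0.5315, 0.2101, 0.2101.
spectral radius ρ = 0.8470; 0.8470 < 1 ⇒ converges.

yes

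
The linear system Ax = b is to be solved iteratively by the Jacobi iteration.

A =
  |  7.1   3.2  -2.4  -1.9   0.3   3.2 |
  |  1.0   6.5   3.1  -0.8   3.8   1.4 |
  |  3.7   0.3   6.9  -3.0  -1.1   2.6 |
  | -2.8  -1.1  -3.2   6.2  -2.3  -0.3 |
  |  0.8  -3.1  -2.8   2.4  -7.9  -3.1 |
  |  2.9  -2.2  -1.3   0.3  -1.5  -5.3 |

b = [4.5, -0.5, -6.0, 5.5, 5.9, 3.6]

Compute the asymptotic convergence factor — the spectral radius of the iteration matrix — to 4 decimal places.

1.1857

Let D = diag(7.1, 6.5, 6.9, 6.2, -7.9, -5.3); L, U the strict triangles.
Jacobi: T = -D⁻¹(L+U), T[1,0] = -(1)/(6.5) = -0.1538; T[1,1] = 0.
  T[0,:] = [+0.0000, -0.4507, +0.3380, +0.2676, -0.0423, -0.4507]
  T[1,:] = [-0.1538, +0.0000, -0.4769, +0.1231, -0.5846, -0.2154]
  T[2,:] = [-0.5362, -0.0435, +0.0000, +0.4348, +0.1594, -0.3768]
  T[3,:] = [+0.4516, +0.1774, +0.5161, +0.0000, +0.3710, +0.0484]
  T[4,:] = [+0.1013, -0.3924, -0.3544, +0.3038, +0.0000, -0.3924]
  T[5,:] = [+0.5472, -0.4151, -0.2453, +0.0566, -0.2830, +0.0000]
moduli |λ_i(T)| = 1.1857, 0.5201, 0.5201, 0.4703, 0.4703, 0.2053.
ρ(T) = max|λ| = 1.1857; 1.1857 > 1: divergent.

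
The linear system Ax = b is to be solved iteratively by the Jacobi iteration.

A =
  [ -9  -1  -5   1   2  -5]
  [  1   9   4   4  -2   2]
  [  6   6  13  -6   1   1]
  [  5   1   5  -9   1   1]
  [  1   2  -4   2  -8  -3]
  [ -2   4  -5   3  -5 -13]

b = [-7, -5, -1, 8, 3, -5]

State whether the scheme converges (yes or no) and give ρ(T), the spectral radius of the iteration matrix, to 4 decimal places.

Diagonal D = diag(-9, 9, 13, -9, -8, -13); L, U strict lower/upper.
T_J = -D⁻¹(L+U): T[2,0] = -(6)/(13) = -0.4615; T[2,2] = 0.
  T[0,:] = [+0.0000 -0.1111 -0.5556 +0.1111 +0.2222 -0.5556]
  T[1,:] = [-0.1111 +0.0000 -0.4444 -0.4444 +0.2222 -0.2222]
  T[2,:] = [-0.4615 -0.4615 +0.0000 +0.4615 -0.0769 -0.0769]
  T[3,:] = [+0.5556 +0.1111 +0.5556 +0.0000 +0.1111 +0.1111]
  T[4,:] = [+0.1250 +0.2500 -0.5000 +0.2500 +0.0000 -0.3750]
  T[5,:] = [-0.1538 +0.3077 -0.3846 +0.2308 -0.3846 +0.0000]
|λ(T)| sorted: 1.1260, 0.7109, 0.6552, 0.1623, 0.1623, 0.0196.
spectral radius ρ = 1.1260; 1.1260 > 1 ⇒ diverges.

no, ρ = 1.1260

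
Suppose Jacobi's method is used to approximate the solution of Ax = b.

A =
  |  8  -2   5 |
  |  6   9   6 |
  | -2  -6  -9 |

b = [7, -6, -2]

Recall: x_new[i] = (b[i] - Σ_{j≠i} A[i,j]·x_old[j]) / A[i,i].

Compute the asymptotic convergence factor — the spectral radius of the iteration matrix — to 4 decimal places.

0.8388

Diagonal D = diag(8, 9, -9); L, U strict lower/upper.
Jacobi: T = -D⁻¹(L+U), T[2,0] = -(-2)/(-9) = -0.2222; T[2,2] = 0.
  T[0,:] = [+0.0000  +0.2500  -0.6250]
  T[1,:] = [-0.6667  +0.0000  -0.6667]
  T[2,:] = [-0.2222  -0.6667  +0.0000]
eigenvalue magnitudes: 0.8388, 0.5357, 0.5357.
ρ = 0.8388; 0.8388 < 1, so it converges for any x₀.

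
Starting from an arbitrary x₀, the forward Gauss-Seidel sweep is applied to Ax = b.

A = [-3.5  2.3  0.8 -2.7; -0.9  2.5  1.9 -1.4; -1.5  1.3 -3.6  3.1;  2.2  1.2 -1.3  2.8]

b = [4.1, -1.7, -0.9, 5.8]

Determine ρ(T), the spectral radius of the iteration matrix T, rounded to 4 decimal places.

Diagonal D = diag(-3.5, 2.5, -3.6, 2.8); L, U strict lower/upper.
Gauss-Seidel: T = -(D+L)⁻¹U, row 0 first, T[0,3] = -(-2.7)/(-3.5) = -0.7714; later rows by forward substitution.
  T[0,:] = [+0.0000  +0.6571  +0.2286  -0.7714]
  T[1,:] = [+0.0000  +0.2366  -0.6777  +0.2823]
  T[2,:] = [+0.0000  -0.1884  -0.3400  +1.2845]
  T[3,:] = [+0.0000  -0.7052  -0.0470  +1.0815]
|roots of det(T-λI)|: 1.2448, 0.5210, 0.5210, 0.0000.
ρ(T) = max|λ| = 1.2448; 1.2448 > 1, so it fails to converge.

1.2448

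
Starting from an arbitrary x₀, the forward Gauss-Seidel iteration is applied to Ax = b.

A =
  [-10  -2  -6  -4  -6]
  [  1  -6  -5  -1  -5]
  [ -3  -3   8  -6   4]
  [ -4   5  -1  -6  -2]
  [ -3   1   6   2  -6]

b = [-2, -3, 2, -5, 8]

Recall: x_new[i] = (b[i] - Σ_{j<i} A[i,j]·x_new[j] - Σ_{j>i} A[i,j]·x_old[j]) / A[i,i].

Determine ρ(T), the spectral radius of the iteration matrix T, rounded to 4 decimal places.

1.3421

A = D + L + U where D = diag(-10, -6, 8, -6, -6).
GS T = -(D+L)⁻¹U: row 0 first, T[0,3] = -(-4)/(-10) = -0.4000; later rows by forward substitution.
  T[0,:] = [+0.0000  -0.2000  -0.6000  -0.4000  -0.6000]
  T[1,:] = [+0.0000  -0.0333  -0.9333  -0.2333  -0.9333]
  T[2,:] = [+0.0000  -0.0875  -0.5750  +0.5125  -1.0750]
  T[3,:] = [+0.0000  +0.1201  -0.2819  -0.0132  -0.5319]
  T[4,:] = [+0.0000  +0.0470  -0.5245  +0.6692  -1.1079]
|eigenvalues of T|: 1.3421, 0.4091, 0.4091, 0.0928, 0.0000.
ρ = 1.3421; 1.3421 > 1, so it fails to converge.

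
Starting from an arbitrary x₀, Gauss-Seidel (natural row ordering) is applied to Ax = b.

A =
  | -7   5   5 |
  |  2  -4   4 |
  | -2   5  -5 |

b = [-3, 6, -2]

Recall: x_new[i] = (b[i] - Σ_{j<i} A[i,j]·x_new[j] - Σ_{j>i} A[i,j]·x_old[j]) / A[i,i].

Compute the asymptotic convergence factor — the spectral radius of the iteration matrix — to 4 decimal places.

1.1881

A = D + L + U where D = diag(-7, -4, -5).
Gauss-Seidel: T = -(D+L)⁻¹U, row 0 first, T[0,1] = -(5)/(-7) = +0.7143; later rows by forward substitution.
  T[0,:] = [+0.0000 +0.7143 +0.7143]
  T[1,:] = [+0.0000 +0.3571 +1.3571]
  T[2,:] = [+0.0000 +0.0714 +1.0714]
eigenvalue magnitudes: 1.1881, 0.2405, 0.0000.
ρ(T) = max|λ| = 1.1881; 1.1881 > 1 ⇒ diverges.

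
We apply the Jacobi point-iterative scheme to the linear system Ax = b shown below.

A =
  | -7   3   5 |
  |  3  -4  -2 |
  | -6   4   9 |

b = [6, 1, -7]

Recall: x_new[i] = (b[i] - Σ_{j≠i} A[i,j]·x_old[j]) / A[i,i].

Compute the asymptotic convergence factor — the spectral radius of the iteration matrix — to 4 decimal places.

1.1610

Write A = D+L+U with D = diag(-7, -4, 9).
T_J = -D⁻¹(L+U): T[0,2] = -(5)/(-7) = +0.7143; T[0,0] = 0.
  T[0,:] = [+0.0000, +0.4286, +0.7143]
  T[1,:] = [+0.7500, +0.0000, -0.5000]
  T[2,:] = [+0.6667, -0.4444, +0.0000]
eigenvalue magnitudes: 1.1610, 0.6747, 0.4863.
ρ = 1.1610; 1.1610 > 1 ⇒ diverges.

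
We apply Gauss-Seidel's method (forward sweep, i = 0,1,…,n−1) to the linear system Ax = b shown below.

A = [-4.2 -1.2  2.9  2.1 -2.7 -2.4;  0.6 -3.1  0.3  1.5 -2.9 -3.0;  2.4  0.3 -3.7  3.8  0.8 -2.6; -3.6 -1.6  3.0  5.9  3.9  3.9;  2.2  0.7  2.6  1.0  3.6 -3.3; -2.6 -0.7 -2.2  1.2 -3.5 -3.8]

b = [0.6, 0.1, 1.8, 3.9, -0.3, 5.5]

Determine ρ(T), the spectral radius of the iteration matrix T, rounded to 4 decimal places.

1.6746

Let D = diag(-4.2, -3.1, -3.7, 5.9, 3.6, -3.8); L, U the strict triangles.
T_GS = -(D+L)⁻¹U: row 0 first, T[0,5] = -(-2.4)/(-4.2) = -0.5714; later rows by forward substitution.
  T[0,:] = [+0.0000  -0.2857  +0.6905  +0.5000  -0.6429  -0.5714]
  T[1,:] = [+0.0000  -0.0553  +0.2304  +0.5806  -1.0599  -1.0783]
  T[2,:] = [+0.0000  -0.1898  +0.4666  +1.3984  -0.2867  -1.1608]
  T[3,:] = [+0.0000  -0.0928  +0.2466  -0.2485  -1.1949  -0.7119]
  T[4,:] = [+0.0000  +0.3482  -0.8722  -1.3594  +1.1379  +2.5116]
  T[5,:] = [+0.0000  -0.0345  +0.0962  -0.0851  -0.6244  -1.2765]
|λ(T)| sorted: 1.6746, 0.9643, 0.9643, 0.1106, 0.0684, 0.0000.
spectral radius ρ = 1.6746; 1.6746 > 1 ⇒ diverges.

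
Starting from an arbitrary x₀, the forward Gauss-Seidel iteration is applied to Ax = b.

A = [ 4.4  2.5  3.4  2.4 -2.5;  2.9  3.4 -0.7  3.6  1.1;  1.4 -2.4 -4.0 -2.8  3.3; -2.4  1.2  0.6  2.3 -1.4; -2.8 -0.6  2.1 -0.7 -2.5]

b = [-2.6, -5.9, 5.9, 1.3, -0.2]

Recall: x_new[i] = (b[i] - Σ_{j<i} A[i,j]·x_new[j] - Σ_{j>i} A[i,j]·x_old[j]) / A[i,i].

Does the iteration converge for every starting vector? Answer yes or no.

no

A = D + L + U where D = diag(4.4, 3.4, -4, 2.3, -2.5).
Gauss-Seidel: T = -(D+L)⁻¹U, row 0 first, T[0,4] = -(-2.5)/(4.4) = +0.5682; later rows by forward substitution.
  T[0,:] = [+0.0000, -0.5682, -0.7727, -0.5455, +0.5682]
  T[1,:] = [+0.0000, +0.4846, +0.8650, -0.5936, -0.8082]
  T[2,:] = [+0.0000, -0.4896, -0.7894, -0.5348, +1.5088]
  T[3,:] = [+0.0000, -0.7180, -1.0517, -0.1200, +1.2296]
  T[4,:] = [+0.0000, +0.3098, +0.2892, +0.3378, +0.4807]
moduli |λ_i(T)| = 1.4777, 0.8020, 0.8020, 0.0587, 0.0000.
ρ = 1.4777; 1.4777 > 1 ⇒ diverges.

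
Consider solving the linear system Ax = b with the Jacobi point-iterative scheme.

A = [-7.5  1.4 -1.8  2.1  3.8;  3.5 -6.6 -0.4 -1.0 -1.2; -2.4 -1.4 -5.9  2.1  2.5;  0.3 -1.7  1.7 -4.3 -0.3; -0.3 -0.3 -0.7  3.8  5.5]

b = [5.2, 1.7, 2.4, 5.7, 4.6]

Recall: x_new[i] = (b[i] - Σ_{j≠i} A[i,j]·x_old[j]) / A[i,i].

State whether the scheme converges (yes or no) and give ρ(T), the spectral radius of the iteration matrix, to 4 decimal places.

yes, ρ = 0.9459

Diagonal D = diag(-7.5, -6.6, -5.9, -4.3, 5.5); L, U strict lower/upper.
Jacobi T = -D⁻¹(L+U): T[0,1] = -(1.4)/(-7.5) = +0.1867; T[0,0] = 0.
  T[0,:] = [+0.0000 +0.1867 -0.2400 +0.2800 +0.5067]
  T[1,:] = [+0.5303 +0.0000 -0.0606 -0.1515 -0.1818]
  T[2,:] = [-0.4068 -0.2373 +0.0000 +0.3559 +0.4237]
  T[3,:] = [+0.0698 -0.3953 +0.3953 +0.0000 -0.0698]
  T[4,:] = [+0.0545 +0.0545 +0.1273 -0.6909 +0.0000]
|roots of det(T-λI)|: 0.9459, 0.6297, 0.4549, 0.4549, 0.1374.
ρ(T) = max|λ| = 0.9459; 0.9459 < 1 ⇒ converges.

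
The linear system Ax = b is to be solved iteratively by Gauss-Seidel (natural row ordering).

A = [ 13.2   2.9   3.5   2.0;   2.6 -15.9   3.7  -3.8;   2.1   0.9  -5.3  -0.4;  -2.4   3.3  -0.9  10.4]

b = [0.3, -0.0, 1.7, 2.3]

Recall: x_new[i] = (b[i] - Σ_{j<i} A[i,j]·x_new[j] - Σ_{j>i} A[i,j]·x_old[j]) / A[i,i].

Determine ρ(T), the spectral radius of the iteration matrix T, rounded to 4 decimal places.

0.1590

A = D + L + U where D = diag(13.2, -15.9, -5.3, 10.4).
GS T = -(D+L)⁻¹U: row 0 first, T[0,2] = -(3.5)/(13.2) = -0.2652; later rows by forward substitution.
  T[0,:] = [+0.0000, -0.2197, -0.2652, -0.1515]
  T[1,:] = [+0.0000, -0.0359, +0.1893, -0.2638]
  T[2,:] = [+0.0000, -0.0932, -0.0729, -0.1803]
  T[3,:] = [+0.0000, -0.0474, -0.1276, +0.0331]
|eigenvalues of T|: 0.1590, 0.1273, 0.0440, 0.0000.
ρ(T) = max|λ| = 0.1590; 0.1590 < 1: convergent.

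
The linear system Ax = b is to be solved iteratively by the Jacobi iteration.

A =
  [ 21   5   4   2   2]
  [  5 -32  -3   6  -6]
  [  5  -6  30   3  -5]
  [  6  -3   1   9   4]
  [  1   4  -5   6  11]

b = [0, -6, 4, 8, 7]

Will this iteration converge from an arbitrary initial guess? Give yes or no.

yes

A = D + L + U where D = diag(21, -32, 30, 9, 11).
Jacobi T = -D⁻¹(L+U): T[3,0] = -(6)/(9) = -0.6667; T[3,3] = 0.
  T[0,:] = [+0.0000, -0.2381, -0.1905, -0.0952, -0.0952]
  T[1,:] = [+0.1562, +0.0000, -0.0938, +0.1875, -0.1875]
  T[2,:] = [-0.1667, +0.2000, +0.0000, -0.1000, +0.1667]
  T[3,:] = [-0.6667, +0.3333, -0.1111, +0.0000, -0.4444]
  T[4,:] = [-0.0909, -0.3636, +0.4545, -0.5455, +0.0000]
eigenvalue magnitudes: 0.7532, 0.5981, 0.3337, 0.1620, 0.1620.
spectral radius ρ = 0.7532; 0.7532 < 1 ⇒ converges.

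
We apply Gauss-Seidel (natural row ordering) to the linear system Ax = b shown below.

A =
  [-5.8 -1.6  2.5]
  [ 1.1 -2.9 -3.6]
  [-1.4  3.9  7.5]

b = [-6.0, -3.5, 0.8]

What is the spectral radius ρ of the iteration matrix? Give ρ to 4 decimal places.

Write A = D+L+U with D = diag(-5.8, -2.9, 7.5).
GS T = -(D+L)⁻¹U: row 0 first, T[0,2] = -(2.5)/(-5.8) = +0.4310; later rows by forward substitution.
  T[0,:] = [+0.0000  -0.2759  +0.4310]
  T[1,:] = [+0.0000  -0.1046  -1.0779]
  T[2,:] = [+0.0000  +0.0029  +0.6410]
moduli |λ_i(T)| = 0.6367, 0.1004, 0.0000.
ρ = 0.6367; 0.6367 < 1 ⇒ converges.

0.6367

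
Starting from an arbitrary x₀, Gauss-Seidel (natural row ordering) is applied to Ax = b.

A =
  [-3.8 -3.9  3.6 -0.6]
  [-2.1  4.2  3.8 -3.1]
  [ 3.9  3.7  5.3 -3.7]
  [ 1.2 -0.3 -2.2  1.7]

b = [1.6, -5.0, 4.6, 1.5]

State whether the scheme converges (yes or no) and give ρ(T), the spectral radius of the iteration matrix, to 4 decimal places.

no, ρ = 1.2287

Split A = D + L + U, D = diag(-3.8, 4.2, 5.3, 1.7).
GS T = -(D+L)⁻¹U: row 0 first, T[0,1] = -(-3.9)/(-3.8) = -1.0263; later rows by forward substitution.
  T[0,:] = [+0.0000, -1.0263, +0.9474, -0.1579]
  T[1,:] = [+0.0000, -0.5132, -0.4311, +0.6591]
  T[2,:] = [+0.0000, +1.1135, -0.3962, +0.3541]
  T[3,:] = [+0.0000, +2.0748, -1.2575, +0.6861]
|roots of det(T-λI)|: 1.2287, 0.6103, 0.6103, 0.0000.
spectral radius ρ = 1.2287; 1.2287 > 1: divergent.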